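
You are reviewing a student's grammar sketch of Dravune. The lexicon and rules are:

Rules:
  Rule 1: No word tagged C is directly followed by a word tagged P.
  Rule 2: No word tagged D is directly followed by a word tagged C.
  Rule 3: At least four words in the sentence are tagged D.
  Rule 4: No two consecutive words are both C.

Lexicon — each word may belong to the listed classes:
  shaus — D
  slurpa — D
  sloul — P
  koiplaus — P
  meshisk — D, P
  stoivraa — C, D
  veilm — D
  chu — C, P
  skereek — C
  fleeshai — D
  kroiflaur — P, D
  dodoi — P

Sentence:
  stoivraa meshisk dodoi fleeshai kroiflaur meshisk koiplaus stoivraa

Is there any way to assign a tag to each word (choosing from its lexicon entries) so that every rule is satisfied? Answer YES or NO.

YES

Candidates per position — 1:stoivraa {C,D}; 2:meshisk {D,P}; 3:dodoi {P}; 4:fleeshai {D}; 5:kroiflaur {P,D}; 6:meshisk {D,P}; 7:koiplaus {P}; 8:stoivraa {C,D}.
One satisfying assignment: D D P D P D P D.
Rule-by-rule: rule 1 satisfied; rule 2 satisfied; rule 3 satisfied; rule 4 satisfied.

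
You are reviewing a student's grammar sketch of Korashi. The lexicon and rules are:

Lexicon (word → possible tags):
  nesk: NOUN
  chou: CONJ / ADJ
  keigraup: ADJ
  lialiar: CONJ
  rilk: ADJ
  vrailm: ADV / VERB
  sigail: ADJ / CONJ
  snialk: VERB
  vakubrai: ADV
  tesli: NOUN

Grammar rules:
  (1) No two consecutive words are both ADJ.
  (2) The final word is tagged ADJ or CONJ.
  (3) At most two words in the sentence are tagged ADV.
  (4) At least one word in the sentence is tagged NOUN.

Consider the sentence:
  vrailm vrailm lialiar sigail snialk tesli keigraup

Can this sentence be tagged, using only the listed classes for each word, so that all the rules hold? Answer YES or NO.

Candidates per position — 1:vrailm {ADV,VERB}; 2:vrailm {ADV,VERB}; 3:lialiar {CONJ}; 4:sigail {ADJ,CONJ}; 5:snialk {VERB}; 6:tesli {NOUN}; 7:keigraup {ADJ}.
One satisfying assignment: ADV VERB CONJ CONJ VERB NOUN ADJ.
Check: rule 1 holds; rule 2 holds; rule 3 holds; rule 4 holds.

YES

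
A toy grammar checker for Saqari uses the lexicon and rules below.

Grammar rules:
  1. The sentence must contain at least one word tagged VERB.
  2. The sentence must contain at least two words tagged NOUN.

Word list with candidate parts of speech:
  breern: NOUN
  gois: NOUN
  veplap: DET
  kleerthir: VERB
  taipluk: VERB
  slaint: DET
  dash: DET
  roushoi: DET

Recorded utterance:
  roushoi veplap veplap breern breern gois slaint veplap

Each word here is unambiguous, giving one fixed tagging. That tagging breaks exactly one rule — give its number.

Fixed tagging: DET DET DET NOUN NOUN NOUN DET DET.
Applying the rules: R1 violated, R2 holds.
Only rule 1 fails.

1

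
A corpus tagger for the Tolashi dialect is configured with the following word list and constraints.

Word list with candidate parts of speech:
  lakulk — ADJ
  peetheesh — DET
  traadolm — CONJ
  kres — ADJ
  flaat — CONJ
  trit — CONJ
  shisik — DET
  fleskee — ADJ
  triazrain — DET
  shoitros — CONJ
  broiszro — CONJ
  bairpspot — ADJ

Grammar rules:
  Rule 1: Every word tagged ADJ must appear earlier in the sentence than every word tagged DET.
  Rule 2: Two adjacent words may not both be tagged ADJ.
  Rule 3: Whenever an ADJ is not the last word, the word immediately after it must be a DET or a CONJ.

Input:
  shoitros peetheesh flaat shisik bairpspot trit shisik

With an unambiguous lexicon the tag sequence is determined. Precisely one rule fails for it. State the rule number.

Fixed tagging: CONJ DET CONJ DET ADJ CONJ DET.
Applying the rules: R1 ✗, R2 ✓, R3 ✓.
Only rule 1 fails.

1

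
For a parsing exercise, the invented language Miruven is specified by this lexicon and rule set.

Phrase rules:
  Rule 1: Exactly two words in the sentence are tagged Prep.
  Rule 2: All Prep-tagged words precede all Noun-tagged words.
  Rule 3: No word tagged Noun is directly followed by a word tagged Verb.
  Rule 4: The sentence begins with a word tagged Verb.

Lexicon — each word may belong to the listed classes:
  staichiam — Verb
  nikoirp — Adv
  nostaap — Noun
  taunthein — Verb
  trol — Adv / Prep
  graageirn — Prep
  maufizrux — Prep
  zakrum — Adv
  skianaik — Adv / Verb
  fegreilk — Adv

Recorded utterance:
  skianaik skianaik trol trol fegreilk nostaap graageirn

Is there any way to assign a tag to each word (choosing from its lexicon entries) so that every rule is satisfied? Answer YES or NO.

Candidates per position — 1:skianaik {Adv,Verb}; 2:skianaik {Adv,Verb}; 3:trol {Adv,Prep}; 4:trol {Adv,Prep}; 5:fegreilk {Adv}; 6:nostaap {Noun}; 7:graageirn {Prep}.
Rule 2 cannot be satisfied by any choice of tags from the lexicon.
So there is no consistent tagging.

NO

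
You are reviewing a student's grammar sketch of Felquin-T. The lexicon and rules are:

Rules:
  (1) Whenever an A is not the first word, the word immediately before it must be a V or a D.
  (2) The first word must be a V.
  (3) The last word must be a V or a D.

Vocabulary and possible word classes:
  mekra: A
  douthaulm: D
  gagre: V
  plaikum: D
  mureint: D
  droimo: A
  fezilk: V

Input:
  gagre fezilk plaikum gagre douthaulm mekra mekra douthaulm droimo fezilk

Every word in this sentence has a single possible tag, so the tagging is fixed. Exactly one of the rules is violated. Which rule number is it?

Fixed tagging: V V D V D A A D A V.
Checking each rule: R1 violated, R2 holds, R3 holds.
Only rule 1 fails.

1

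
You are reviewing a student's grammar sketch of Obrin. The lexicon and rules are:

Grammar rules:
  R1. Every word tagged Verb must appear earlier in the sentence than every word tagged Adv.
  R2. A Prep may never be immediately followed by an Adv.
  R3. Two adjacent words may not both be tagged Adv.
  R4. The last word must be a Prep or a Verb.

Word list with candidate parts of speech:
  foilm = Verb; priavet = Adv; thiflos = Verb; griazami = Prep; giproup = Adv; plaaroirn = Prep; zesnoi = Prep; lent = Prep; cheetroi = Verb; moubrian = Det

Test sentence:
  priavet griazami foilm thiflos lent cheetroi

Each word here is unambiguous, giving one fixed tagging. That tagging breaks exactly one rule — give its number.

Fixed tagging: Adv Prep Verb Verb Prep Verb.
Rule check: R1 fail, R2 pass, R3 pass, R4 pass.
Only rule 1 fails.

1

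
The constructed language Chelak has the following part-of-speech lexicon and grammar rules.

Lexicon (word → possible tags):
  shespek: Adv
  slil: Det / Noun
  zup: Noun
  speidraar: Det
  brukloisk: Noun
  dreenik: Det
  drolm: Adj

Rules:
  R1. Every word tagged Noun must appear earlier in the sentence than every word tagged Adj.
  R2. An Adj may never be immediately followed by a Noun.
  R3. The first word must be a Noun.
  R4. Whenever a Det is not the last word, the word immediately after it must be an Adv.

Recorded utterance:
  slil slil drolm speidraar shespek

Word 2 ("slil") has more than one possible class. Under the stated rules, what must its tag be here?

Candidates per position — 1:slil {Det,Noun}; 2:slil {Det,Noun}; 3:drolm {Adj}; 4:speidraar {Det}; 5:shespek {Adv}.
At position 1, choosing Det makes rule 3 impossible to satisfy; hence Noun.
At position 2, choosing Det makes rule 4 impossible to satisfy; hence Noun.
The only consistent sequence is: Noun Noun Adj Det Adv.
Rule-by-rule: rule 1 ok; rule 2 ok; rule 3 ok; rule 4 ok.

Noun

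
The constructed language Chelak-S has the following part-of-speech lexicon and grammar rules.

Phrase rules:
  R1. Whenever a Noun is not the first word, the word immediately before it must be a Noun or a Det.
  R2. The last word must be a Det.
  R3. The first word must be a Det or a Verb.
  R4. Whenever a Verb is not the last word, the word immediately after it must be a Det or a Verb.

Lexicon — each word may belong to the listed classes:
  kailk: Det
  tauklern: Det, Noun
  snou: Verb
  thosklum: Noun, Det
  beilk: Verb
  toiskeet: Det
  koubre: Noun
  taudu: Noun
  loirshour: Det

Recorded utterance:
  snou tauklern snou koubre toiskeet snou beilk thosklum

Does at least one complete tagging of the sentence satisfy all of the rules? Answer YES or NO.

NO

Candidates per position — 1:snou {Verb}; 2:tauklern {Det,Noun}; 3:snou {Verb}; 4:koubre {Noun}; 5:toiskeet {Det}; 6:snou {Verb}; 7:beilk {Verb}; 8:thosklum {Noun,Det}.
Rule 1 cannot be satisfied by any choice of tags from the lexicon.
So there is no consistent tagging.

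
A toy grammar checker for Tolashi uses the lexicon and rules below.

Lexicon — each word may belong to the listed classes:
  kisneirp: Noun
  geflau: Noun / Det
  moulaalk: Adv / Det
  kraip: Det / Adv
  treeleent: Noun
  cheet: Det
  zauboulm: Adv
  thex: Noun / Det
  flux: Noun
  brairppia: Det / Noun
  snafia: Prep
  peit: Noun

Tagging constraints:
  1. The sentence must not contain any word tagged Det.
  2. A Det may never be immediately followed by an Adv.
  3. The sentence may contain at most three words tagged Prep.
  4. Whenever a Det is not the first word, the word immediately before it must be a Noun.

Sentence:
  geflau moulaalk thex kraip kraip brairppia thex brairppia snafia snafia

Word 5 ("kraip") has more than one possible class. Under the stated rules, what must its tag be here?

Adv

Candidates per position — 1:geflau {Noun,Det}; 2:moulaalk {Adv,Det}; 3:thex {Noun,Det}; 4:kraip {Det,Adv}; 5:kraip {Det,Adv}; 6:brairppia {Det,Noun}; 7:thex {Noun,Det}; 8:brairppia {Det,Noun}; 9:snafia {Prep}; 10:snafia {Prep}.
Word 1 cannot be Det — rule 1 would then fail for every completion. It is Noun.
Word 2 cannot be Det — rule 1 would then fail for every completion. It is Adv.
Word 3 cannot be Det — rule 1 would then fail for every completion. It is Noun.
Word 4 cannot be Det — rule 1 would then fail for every completion. It is Adv.
Word 5 cannot be Det — rule 1 would then fail for every completion. It is Adv.
Word 6 cannot be Det — rule 1 would then fail for every completion. It is Noun.
Word 7 cannot be Det — rule 1 would then fail for every completion. It is Noun.
Word 8 cannot be Det — rule 1 would then fail for every completion. It is Noun.
That leaves exactly one tagging: Noun Adv Noun Adv Adv Noun Noun Noun Prep Prep.
Checking: rule 1 satisfied; rule 2 satisfied; rule 3 satisfied; rule 4 satisfied.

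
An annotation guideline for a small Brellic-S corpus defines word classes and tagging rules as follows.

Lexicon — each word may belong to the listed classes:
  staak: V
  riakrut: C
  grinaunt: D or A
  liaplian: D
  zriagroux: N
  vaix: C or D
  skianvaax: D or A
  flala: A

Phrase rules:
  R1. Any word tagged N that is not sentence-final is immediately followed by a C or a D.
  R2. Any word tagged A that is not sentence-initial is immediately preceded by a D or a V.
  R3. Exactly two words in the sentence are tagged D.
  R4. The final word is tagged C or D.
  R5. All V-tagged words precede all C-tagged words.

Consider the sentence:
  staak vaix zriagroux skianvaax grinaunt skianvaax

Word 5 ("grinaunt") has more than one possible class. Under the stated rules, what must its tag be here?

A

Candidates per position — 1:staak {V}; 2:vaix {C,D}; 3:zriagroux {N}; 4:skianvaax {D,A}; 5:grinaunt {D,A}; 6:skianvaax {D,A}.
Word 4 cannot be A — rule 1 would then fail for every completion. It is D.
Word 6 cannot be A — rule 4 would then fail for every completion. It is D.
Word 2 cannot be D — rule 3 would then fail for every completion. It is C.
Word 5 cannot be D — rule 3 would then fail for every completion. It is A.
So the tagging must be: V C N D A D.
Verifying each rule — rule 1 holds; rule 2 holds; rule 3 holds; rule 4 holds; rule 5 holds.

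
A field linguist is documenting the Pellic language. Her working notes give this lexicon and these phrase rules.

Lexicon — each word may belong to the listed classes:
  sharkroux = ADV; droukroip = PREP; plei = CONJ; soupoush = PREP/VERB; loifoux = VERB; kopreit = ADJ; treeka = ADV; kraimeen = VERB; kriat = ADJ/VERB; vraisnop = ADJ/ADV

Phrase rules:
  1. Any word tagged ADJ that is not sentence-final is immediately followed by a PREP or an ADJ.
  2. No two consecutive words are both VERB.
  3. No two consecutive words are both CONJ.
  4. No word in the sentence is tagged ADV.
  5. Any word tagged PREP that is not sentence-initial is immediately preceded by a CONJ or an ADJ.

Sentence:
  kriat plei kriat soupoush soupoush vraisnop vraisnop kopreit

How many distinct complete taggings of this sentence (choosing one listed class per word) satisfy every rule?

Candidates per position — 1:kriat {ADJ,VERB}; 2:plei {CONJ}; 3:kriat {ADJ,VERB}; 4:soupoush {PREP,VERB}; 5:soupoush {PREP,VERB}; 6:vraisnop {ADJ,ADV}; 7:vraisnop {ADJ,ADV}; 8:kopreit {ADJ}.
There are 64 candidate sequences in total.
The sequences that satisfy every rule: VERB CONJ ADJ PREP VERB ADJ ADJ ADJ.
Count = 1.

1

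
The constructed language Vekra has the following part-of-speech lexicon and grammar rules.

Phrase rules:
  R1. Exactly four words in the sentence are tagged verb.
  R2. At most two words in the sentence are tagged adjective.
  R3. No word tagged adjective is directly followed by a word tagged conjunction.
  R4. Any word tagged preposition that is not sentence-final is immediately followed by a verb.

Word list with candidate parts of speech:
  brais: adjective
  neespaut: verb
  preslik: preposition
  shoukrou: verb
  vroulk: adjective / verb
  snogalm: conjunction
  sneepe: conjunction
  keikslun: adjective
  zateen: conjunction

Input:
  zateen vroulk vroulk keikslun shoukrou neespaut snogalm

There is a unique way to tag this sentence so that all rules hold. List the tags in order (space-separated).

Candidates per position — 1:zateen {conjunction}; 2:vroulk {adjective,verb}; 3:vroulk {adjective,verb}; 4:keikslun {adjective}; 5:shoukrou {verb}; 6:neespaut {verb}; 7:snogalm {conjunction}.
If word 2 were adjective, no tagging could satisfy rule 1; so word 2 is verb.
If word 3 were adjective, no tagging could satisfy rule 1; so word 3 is verb.
So the tagging must be: conjunction verb verb adjective verb verb conjunction.
Check: rule 1 ✓; rule 2 ✓; rule 3 ✓; rule 4 ✓.

conjunction verb verb adjective verb verb conjunction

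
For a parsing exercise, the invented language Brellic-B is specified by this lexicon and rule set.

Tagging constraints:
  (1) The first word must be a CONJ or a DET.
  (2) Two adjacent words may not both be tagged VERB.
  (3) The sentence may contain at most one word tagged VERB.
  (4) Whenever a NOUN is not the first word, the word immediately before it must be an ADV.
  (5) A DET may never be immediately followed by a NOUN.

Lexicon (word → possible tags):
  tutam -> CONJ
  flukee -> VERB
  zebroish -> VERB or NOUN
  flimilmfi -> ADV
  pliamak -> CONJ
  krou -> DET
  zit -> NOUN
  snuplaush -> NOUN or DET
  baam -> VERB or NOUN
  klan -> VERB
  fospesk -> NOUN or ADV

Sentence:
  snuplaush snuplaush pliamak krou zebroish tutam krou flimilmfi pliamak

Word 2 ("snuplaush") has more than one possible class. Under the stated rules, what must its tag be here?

DET

Candidates per position — 1:snuplaush {NOUN,DET}; 2:snuplaush {NOUN,DET}; 3:pliamak {CONJ}; 4:krou {DET}; 5:zebroish {VERB,NOUN}; 6:tutam {CONJ}; 7:krou {DET}; 8:flimilmfi {ADV}; 9:pliamak {CONJ}.
Position 1: NOUN is ruled out by rule 1; that leaves DET.
Position 2: NOUN is ruled out by rule 4; that leaves DET.
Position 5: NOUN is ruled out by rule 4; that leaves VERB.
The only consistent sequence is: DET DET CONJ DET VERB CONJ DET ADV CONJ.
Checking: rule 1 satisfied; rule 2 satisfied; rule 3 satisfied; rule 4 satisfied; rule 5 satisfied.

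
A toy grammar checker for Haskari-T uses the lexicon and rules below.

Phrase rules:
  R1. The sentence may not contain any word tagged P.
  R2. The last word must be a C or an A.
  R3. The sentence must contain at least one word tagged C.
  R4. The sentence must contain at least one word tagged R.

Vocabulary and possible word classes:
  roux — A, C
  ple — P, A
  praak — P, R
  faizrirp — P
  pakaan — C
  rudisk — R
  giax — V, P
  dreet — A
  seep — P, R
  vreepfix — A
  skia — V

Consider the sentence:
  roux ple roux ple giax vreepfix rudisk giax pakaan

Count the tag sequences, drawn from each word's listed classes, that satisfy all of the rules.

4

Candidates per position — 1:roux {A,C}; 2:ple {P,A}; 3:roux {A,C}; 4:ple {P,A}; 5:giax {V,P}; 6:vreepfix {A}; 7:rudisk {R}; 8:giax {V,P}; 9:pakaan {C}.
There are 64 candidate sequences in total.
The sequences that satisfy every rule: A A A A V A R V C; A A C A V A R V C; C A A A V A R V C; C A C A V A R V C.
Count = 4.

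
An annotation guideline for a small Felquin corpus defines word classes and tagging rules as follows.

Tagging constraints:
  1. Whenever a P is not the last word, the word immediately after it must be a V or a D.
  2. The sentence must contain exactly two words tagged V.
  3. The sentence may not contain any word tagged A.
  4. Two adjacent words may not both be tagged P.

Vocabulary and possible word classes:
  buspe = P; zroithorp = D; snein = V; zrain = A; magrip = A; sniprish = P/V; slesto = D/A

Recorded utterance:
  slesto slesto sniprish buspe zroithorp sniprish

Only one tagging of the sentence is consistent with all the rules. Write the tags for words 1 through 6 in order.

Candidates per position — 1:slesto {D,A}; 2:slesto {D,A}; 3:sniprish {P,V}; 4:buspe {P}; 5:zroithorp {D}; 6:sniprish {P,V}.
Position 1: A is ruled out by rule 3; that leaves D.
Position 2: A is ruled out by rule 3; that leaves D.
Position 3: P is ruled out by rule 1; that leaves V.
Position 6: P is ruled out by rule 2; that leaves V.
The unique satisfying tagging is: D D V P D V.
Check: rule 1 holds; rule 2 holds; rule 3 holds; rule 4 holds.

D D V P D V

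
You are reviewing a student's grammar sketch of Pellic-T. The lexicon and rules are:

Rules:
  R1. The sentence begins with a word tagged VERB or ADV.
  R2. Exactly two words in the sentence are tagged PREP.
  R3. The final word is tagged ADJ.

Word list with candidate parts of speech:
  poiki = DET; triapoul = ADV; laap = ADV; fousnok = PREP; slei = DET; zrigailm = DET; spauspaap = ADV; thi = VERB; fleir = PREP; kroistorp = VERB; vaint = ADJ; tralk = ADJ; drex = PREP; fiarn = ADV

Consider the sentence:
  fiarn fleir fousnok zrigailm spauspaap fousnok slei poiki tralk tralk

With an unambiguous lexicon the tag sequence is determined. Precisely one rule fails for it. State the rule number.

2

Fixed tagging: ADV PREP PREP DET ADV PREP DET DET ADJ ADJ.
Checking each rule: R1 ok, R2 fails, R3 ok.
Only rule 2 fails.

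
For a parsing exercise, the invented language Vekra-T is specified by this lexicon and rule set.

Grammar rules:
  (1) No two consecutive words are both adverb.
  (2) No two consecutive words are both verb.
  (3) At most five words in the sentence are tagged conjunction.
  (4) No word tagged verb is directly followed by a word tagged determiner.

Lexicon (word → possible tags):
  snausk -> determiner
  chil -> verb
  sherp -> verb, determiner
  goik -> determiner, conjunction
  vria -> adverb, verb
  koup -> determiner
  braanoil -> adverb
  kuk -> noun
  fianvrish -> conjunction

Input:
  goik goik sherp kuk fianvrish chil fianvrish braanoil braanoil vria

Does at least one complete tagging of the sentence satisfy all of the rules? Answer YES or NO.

Candidates per position — 1:goik {determiner,conjunction}; 2:goik {determiner,conjunction}; 3:sherp {verb,determiner}; 4:kuk {noun}; 5:fianvrish {conjunction}; 6:chil {verb}; 7:fianvrish {conjunction}; 8:braanoil {adverb}; 9:braanoil {adverb}; 10:vria {adverb,verb}.
Rule 1 cannot be satisfied by any choice of tags from the lexicon.
So there is no consistent tagging.

NO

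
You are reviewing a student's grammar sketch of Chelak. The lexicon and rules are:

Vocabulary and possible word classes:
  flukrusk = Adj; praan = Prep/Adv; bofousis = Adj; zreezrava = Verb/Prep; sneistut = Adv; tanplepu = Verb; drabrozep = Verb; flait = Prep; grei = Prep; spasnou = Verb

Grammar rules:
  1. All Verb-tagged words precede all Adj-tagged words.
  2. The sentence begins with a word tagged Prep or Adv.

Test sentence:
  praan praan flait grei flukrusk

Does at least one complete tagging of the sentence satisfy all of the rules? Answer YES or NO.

YES

Candidates per position — 1:praan {Prep,Adv}; 2:praan {Prep,Adv}; 3:flait {Prep}; 4:grei {Prep}; 5:flukrusk {Adj}.
One satisfying assignment: Prep Adv Prep Prep Adj.
Verifying each rule — rule 1 ✓; rule 2 ✓.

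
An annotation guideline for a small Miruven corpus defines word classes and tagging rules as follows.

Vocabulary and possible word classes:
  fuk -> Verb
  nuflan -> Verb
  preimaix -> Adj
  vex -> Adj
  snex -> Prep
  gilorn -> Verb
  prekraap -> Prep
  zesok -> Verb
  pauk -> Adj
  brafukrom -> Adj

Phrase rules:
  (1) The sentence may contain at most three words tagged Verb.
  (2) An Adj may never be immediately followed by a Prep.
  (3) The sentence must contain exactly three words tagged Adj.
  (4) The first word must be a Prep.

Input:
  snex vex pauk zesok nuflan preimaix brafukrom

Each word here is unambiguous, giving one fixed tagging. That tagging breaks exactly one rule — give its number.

3

Fixed tagging: Prep Adj Adj Verb Verb Adj Adj.
Checking each rule: R1 holds, R2 holds, R3 violated, R4 holds.
Only rule 3 fails.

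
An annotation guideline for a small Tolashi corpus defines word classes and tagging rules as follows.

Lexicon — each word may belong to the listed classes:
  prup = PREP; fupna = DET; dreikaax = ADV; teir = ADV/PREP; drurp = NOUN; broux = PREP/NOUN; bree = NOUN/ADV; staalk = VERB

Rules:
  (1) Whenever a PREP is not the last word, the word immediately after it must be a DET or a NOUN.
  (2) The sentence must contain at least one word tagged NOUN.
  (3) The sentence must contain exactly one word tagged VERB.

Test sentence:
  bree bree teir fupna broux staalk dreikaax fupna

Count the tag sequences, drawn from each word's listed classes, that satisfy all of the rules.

Candidates per position — 1:bree {NOUN,ADV}; 2:bree {NOUN,ADV}; 3:teir {ADV,PREP}; 4:fupna {DET}; 5:broux {PREP,NOUN}; 6:staalk {VERB}; 7:dreikaax {ADV}; 8:fupna {DET}.
There are 16 candidate sequences in total.
Checking each against the rules leaves 8 sequences.
Count = 8.

8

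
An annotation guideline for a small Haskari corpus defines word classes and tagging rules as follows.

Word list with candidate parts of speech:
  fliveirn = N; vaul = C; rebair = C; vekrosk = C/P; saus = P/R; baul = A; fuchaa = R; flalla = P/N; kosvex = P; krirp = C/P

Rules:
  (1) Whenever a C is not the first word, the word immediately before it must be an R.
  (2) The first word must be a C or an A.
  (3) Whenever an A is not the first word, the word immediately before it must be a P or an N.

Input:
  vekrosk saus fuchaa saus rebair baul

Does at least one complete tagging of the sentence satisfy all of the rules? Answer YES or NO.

NO

Candidates per position — 1:vekrosk {C,P}; 2:saus {P,R}; 3:fuchaa {R}; 4:saus {P,R}; 5:rebair {C}; 6:baul {A}.
Rule 3 cannot be satisfied by any choice of tags from the lexicon.
So there is no consistent tagging.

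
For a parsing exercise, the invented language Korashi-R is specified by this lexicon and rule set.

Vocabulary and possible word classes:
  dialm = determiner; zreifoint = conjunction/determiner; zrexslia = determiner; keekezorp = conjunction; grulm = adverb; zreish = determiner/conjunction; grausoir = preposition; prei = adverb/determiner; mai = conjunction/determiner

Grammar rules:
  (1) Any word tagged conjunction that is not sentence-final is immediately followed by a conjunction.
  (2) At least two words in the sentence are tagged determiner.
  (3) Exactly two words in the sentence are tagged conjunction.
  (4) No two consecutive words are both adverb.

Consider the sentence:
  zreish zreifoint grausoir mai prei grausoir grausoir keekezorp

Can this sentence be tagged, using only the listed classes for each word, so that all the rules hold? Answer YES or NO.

Candidates per position — 1:zreish {determiner,conjunction}; 2:zreifoint {conjunction,determiner}; 3:grausoir {preposition}; 4:mai {conjunction,determiner}; 5:prei {adverb,determiner}; 6:grausoir {preposition}; 7:grausoir {preposition}; 8:keekezorp {conjunction}.
Every candidate sequence violates at least one rule; no consistent tagging exists.

NO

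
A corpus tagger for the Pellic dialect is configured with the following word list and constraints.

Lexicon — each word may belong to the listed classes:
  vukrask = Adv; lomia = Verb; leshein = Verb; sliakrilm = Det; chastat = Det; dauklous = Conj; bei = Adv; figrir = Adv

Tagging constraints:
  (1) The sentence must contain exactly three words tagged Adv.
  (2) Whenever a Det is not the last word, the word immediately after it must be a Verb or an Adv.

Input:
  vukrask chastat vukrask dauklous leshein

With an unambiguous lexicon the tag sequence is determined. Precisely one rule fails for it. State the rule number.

Fixed tagging: Adv Det Adv Conj Verb.
Rule check: R1 violated, R2 holds.
Only rule 1 fails.

1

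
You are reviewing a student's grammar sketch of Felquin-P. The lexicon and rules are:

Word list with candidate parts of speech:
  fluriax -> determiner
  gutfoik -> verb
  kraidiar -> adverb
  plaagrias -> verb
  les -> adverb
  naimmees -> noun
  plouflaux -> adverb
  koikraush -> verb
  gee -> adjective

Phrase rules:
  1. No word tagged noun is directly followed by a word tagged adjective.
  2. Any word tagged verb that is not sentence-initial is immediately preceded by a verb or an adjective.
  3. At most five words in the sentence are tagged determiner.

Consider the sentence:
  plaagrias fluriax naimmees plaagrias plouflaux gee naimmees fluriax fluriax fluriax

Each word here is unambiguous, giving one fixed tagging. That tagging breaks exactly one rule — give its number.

Fixed tagging: verb determiner noun verb adverb adjective noun determiner determiner determiner.
Applying the rules: R1 ✓, R2 ✗, R3 ✓.
Only rule 2 fails.

2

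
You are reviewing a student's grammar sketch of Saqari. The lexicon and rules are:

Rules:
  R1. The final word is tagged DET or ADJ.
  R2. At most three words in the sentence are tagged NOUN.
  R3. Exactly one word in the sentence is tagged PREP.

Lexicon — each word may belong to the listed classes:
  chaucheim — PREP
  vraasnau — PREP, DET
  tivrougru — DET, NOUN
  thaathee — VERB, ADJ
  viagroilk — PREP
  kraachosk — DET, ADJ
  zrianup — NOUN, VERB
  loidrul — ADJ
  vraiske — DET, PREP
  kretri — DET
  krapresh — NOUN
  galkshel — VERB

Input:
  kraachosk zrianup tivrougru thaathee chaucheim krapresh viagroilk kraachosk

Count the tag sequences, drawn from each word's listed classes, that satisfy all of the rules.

Candidates per position — 1:kraachosk {DET,ADJ}; 2:zrianup {NOUN,VERB}; 3:tivrougru {DET,NOUN}; 4:thaathee {VERB,ADJ}; 5:chaucheim {PREP}; 6:krapresh {NOUN}; 7:viagroilk {PREP}; 8:kraachosk {DET,ADJ}.
There are 32 candidate sequences in total.
Rule 3 cannot be satisfied by any choice of tags from the lexicon.
So there is no consistent tagging.
Count = 0.

0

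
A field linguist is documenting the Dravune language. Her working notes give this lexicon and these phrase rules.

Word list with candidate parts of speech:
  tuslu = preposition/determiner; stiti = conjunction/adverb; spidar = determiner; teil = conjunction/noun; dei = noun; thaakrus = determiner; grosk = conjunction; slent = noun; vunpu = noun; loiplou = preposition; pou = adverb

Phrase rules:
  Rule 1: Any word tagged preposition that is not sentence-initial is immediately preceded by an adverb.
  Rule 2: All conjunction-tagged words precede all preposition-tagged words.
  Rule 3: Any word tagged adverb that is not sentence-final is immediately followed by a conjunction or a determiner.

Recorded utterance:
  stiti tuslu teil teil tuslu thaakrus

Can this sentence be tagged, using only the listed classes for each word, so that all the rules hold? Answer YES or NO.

YES

Candidates per position — 1:stiti {conjunction,adverb}; 2:tuslu {preposition,determiner}; 3:teil {conjunction,noun}; 4:teil {conjunction,noun}; 5:tuslu {preposition,determiner}; 6:thaakrus {determiner}.
One satisfying assignment: conjunction determiner noun noun determiner determiner.
Check: rule 1 ✓; rule 2 ✓; rule 3 ✓.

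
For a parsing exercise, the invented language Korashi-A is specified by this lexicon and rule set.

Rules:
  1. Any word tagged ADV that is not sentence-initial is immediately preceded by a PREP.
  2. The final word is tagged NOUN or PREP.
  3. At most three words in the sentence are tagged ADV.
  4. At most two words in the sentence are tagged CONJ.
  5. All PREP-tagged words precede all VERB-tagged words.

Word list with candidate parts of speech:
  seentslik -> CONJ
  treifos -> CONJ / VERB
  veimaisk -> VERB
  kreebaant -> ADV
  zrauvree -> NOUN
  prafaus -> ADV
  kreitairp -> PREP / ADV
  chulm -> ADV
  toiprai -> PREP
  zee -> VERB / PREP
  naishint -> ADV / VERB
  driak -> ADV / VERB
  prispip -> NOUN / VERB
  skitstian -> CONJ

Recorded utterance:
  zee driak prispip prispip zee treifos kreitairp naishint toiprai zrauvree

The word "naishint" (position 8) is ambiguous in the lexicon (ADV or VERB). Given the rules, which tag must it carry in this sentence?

ADV

Candidates per position — 1:zee {VERB,PREP}; 2:driak {ADV,VERB}; 3:prispip {NOUN,VERB}; 4:prispip {NOUN,VERB}; 5:zee {VERB,PREP}; 6:treifos {CONJ,VERB}; 7:kreitairp {PREP,ADV}; 8:naishint {ADV,VERB}; 9:toiprai {PREP}; 10:zrauvree {NOUN}.
At position 1, choosing VERB makes rule 5 impossible to satisfy; hence PREP.
At position 2, choosing VERB makes rule 5 impossible to satisfy; hence ADV.
At position 3, choosing VERB makes rule 5 impossible to satisfy; hence NOUN.
At position 4, choosing VERB makes rule 5 impossible to satisfy; hence NOUN.
At position 5, choosing VERB makes rule 5 impossible to satisfy; hence PREP.
At position 6, choosing VERB makes rule 5 impossible to satisfy; hence CONJ.
At position 7, choosing ADV makes rule 1 impossible to satisfy; hence PREP.
At position 8, choosing VERB makes rule 5 impossible to satisfy; hence ADV.
The only consistent sequence is: PREP ADV NOUN NOUN PREP CONJ PREP ADV PREP NOUN.
Checking: rule 1 holds; rule 2 holds; rule 3 holds; rule 4 holds; rule 5 holds.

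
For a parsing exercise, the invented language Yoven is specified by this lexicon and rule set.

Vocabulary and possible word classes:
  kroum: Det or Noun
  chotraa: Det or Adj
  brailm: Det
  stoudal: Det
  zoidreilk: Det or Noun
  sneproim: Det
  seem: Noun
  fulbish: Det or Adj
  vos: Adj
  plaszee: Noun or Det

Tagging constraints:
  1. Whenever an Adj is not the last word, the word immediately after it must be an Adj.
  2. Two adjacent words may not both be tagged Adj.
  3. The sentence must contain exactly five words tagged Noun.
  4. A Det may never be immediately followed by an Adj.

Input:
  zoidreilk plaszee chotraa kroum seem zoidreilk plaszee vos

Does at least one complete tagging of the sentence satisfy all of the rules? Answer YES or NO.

Candidates per position — 1:zoidreilk {Det,Noun}; 2:plaszee {Noun,Det}; 3:chotraa {Det,Adj}; 4:kroum {Det,Noun}; 5:seem {Noun}; 6:zoidreilk {Det,Noun}; 7:plaszee {Noun,Det}; 8:vos {Adj}.
One satisfying assignment: Noun Noun Det Noun Noun Det Noun Adj.
Verifying each rule — rule 1 holds; rule 2 holds; rule 3 holds; rule 4 holds.

YES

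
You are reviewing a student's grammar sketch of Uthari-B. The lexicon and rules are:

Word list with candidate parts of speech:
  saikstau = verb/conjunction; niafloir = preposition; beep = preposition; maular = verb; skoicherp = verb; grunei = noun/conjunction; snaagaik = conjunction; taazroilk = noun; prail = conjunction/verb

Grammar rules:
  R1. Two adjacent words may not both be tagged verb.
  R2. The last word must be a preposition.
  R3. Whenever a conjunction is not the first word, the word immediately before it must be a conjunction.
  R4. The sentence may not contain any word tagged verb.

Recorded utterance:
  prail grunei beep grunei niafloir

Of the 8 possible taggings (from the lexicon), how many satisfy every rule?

2

Candidates per position — 1:prail {conjunction,verb}; 2:grunei {noun,conjunction}; 3:beep {preposition}; 4:grunei {noun,conjunction}; 5:niafloir {preposition}.
There are 8 candidate sequences in total.
The sequences that satisfy every rule: conjunction noun preposition noun preposition; conjunction conjunction preposition noun preposition.
Count = 2.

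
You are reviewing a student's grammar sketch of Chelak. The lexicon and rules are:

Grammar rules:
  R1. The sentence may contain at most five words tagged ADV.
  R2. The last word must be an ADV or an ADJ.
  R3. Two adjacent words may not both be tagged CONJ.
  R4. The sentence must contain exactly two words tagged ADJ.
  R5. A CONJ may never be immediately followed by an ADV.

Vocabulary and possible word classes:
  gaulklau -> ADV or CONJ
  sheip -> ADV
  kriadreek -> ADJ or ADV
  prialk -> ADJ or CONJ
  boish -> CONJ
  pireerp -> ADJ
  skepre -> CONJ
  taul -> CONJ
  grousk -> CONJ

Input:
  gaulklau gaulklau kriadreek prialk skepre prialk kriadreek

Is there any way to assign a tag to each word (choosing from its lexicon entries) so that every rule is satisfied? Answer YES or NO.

Candidates per position — 1:gaulklau {ADV,CONJ}; 2:gaulklau {ADV,CONJ}; 3:kriadreek {ADJ,ADV}; 4:prialk {ADJ,CONJ}; 5:skepre {CONJ}; 6:prialk {ADJ,CONJ}; 7:kriadreek {ADJ,ADV}.
One satisfying assignment: ADV ADV ADV ADJ CONJ ADJ ADV.
Verifying each rule — rule 1 satisfied; rule 2 satisfied; rule 3 satisfied; rule 4 satisfied; rule 5 satisfied.

YES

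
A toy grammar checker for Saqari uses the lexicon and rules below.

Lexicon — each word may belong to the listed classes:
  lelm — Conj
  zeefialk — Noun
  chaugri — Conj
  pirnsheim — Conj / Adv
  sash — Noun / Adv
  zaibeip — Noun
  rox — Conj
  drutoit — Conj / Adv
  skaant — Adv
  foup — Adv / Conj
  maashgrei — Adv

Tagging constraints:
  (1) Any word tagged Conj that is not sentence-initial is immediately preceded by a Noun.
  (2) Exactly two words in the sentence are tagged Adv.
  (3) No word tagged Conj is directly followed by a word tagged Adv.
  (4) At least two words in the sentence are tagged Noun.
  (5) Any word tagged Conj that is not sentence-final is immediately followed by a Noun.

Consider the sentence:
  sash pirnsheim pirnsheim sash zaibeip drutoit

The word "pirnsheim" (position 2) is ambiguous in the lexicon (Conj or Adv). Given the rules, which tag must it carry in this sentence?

Adv

Candidates per position — 1:sash {Noun,Adv}; 2:pirnsheim {Conj,Adv}; 3:pirnsheim {Conj,Adv}; 4:sash {Noun,Adv}; 5:zaibeip {Noun}; 6:drutoit {Conj,Adv}.
Word 2 cannot be Conj — rule 5 would then fail for every completion. It is Adv.
Word 3 cannot be Conj — rule 1 would then fail for every completion. It is Adv.
Word 4 cannot be Adv — rule 2 would then fail for every completion. It is Noun.
Word 6 cannot be Adv — rule 2 would then fail for every completion. It is Conj.
Word 1 cannot be Adv — rule 2 would then fail for every completion. It is Noun.
That leaves exactly one tagging: Noun Adv Adv Noun Noun Conj.
Rule-by-rule: rule 1 satisfied; rule 2 satisfied; rule 3 satisfied; rule 4 satisfied; rule 5 satisfied.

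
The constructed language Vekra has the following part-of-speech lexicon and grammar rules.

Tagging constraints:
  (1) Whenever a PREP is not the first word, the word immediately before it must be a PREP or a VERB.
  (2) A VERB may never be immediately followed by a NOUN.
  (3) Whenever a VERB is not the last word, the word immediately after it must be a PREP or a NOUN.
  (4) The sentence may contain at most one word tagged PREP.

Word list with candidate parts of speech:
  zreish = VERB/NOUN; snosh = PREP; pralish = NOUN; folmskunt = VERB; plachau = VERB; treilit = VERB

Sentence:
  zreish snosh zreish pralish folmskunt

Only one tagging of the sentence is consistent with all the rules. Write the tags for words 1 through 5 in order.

Candidates per position — 1:zreish {VERB,NOUN}; 2:snosh {PREP}; 3:zreish {VERB,NOUN}; 4:pralish {NOUN}; 5:folmskunt {VERB}.
If word 1 were NOUN, no tagging could satisfy rule 1; so word 1 is VERB.
If word 3 were VERB, no tagging could satisfy rule 2; so word 3 is NOUN.
So the tagging must be: VERB PREP NOUN NOUN VERB.
Rule-by-rule: rule 1 ✓; rule 2 ✓; rule 3 ✓; rule 4 ✓.

VERB PREP NOUN NOUN VERB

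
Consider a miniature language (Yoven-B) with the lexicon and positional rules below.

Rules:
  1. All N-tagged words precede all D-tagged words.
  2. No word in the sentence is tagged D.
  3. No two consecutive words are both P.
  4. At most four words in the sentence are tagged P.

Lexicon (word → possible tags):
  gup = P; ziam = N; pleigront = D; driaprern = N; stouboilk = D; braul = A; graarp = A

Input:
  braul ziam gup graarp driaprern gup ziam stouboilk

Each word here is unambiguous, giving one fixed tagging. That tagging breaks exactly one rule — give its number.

2

Fixed tagging: A N P A N P N D.
Applying the rules: R1 pass, R2 fail, R3 pass, R4 pass.
Only rule 2 fails.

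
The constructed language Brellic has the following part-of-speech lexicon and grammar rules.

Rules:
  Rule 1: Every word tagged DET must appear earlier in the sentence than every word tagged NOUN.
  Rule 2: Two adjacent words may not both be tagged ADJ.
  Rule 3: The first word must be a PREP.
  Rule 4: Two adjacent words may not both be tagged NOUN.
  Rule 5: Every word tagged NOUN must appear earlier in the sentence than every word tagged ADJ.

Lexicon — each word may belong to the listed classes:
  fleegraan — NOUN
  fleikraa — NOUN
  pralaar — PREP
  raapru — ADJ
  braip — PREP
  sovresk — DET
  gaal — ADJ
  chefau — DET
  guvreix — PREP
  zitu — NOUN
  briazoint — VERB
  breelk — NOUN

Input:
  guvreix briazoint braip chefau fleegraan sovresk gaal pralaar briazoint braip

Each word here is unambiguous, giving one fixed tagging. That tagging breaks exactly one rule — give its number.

1

Fixed tagging: PREP VERB PREP DET NOUN DET ADJ PREP VERB PREP.
Checking each rule: R1 violated, R2 holds, R3 holds, R4 holds, R5 holds.
Only rule 1 fails.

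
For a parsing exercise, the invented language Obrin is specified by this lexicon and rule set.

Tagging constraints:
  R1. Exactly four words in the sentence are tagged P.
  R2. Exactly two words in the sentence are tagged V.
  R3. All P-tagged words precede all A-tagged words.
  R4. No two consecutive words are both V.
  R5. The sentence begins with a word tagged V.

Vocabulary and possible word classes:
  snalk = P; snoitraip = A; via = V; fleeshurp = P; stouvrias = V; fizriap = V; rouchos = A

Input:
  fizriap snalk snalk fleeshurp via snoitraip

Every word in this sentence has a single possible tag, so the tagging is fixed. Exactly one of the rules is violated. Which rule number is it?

Fixed tagging: V P P P V A.
Checking each rule: R1 ✗, R2 ✓, R3 ✓, R4 ✓, R5 ✓.
Only rule 1 fails.

1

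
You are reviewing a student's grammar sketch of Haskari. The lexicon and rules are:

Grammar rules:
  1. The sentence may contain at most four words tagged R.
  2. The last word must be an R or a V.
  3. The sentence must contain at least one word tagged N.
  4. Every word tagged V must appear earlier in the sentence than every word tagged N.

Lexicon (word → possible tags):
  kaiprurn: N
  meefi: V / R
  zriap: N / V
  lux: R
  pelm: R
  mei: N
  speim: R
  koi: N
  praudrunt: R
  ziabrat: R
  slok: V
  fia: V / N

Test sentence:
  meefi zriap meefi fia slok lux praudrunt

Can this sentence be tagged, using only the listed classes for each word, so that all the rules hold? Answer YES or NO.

Candidates per position — 1:meefi {V,R}; 2:zriap {N,V}; 3:meefi {V,R}; 4:fia {V,N}; 5:slok {V}; 6:lux {R}; 7:praudrunt {R}.
Every candidate sequence violates at least one rule; no consistent tagging exists.

NO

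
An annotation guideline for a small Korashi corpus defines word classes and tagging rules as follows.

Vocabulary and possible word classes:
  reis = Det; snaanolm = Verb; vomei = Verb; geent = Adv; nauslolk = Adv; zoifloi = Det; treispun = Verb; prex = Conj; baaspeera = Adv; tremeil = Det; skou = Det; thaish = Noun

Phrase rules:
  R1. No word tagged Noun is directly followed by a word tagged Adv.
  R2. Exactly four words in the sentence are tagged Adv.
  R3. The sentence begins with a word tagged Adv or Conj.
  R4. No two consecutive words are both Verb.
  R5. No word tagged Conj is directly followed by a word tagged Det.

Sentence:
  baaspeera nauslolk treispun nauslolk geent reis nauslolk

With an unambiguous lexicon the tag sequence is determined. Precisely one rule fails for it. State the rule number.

Fixed tagging: Adv Adv Verb Adv Adv Det Adv.
Checking each rule: R1 pass, R2 fail, R3 pass, R4 pass, R5 pass.
Only rule 2 fails.

2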